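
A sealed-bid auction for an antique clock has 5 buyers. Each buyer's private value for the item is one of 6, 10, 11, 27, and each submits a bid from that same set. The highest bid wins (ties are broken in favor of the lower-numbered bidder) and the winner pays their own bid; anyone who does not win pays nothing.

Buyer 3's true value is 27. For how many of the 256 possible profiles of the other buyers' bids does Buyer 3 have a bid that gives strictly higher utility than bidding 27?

Others bid (6, 6, 6, 6): truth gives 0; bid 10 gives 17 > 0. Violating.
Others bid (6, 6, 6, 10): truth gives 0; bid 10 gives 17 > 0. Violating.
Others bid (6, 6, 6, 11): truth gives 0; bid 11 gives 16 > 0. Violating.
Others bid (6, 6, 10, 6): truth gives 0; bid 10 gives 17 > 0. Violating.
Others bid (6, 6, 6, 27): truth gives 0; no alternative beats it.
Others bid (6, 6, 10, 27): truth gives 0; no alternative beats it.
(Checking all 256 profiles: 36 have a profitable deviation, 220 do not.)

36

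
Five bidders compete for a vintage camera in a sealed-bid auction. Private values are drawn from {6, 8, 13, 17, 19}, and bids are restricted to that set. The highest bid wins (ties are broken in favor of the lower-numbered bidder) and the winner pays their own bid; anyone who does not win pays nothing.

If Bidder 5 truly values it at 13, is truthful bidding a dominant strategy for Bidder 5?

No

Consider the case where Bidder 1 bids 6, Bidder 2 bids 6, Bidder 3 bids 6 and Bidder 4 bids 6.
Truthful bid 13: wins, pays 13, utility 13 - 13 = 0.
Bid 8 instead: wins, pays 8, utility 13 - 8 = 5.
Since 5 > 0, bidding 8 is strictly better here, so truthful bidding is not dominant.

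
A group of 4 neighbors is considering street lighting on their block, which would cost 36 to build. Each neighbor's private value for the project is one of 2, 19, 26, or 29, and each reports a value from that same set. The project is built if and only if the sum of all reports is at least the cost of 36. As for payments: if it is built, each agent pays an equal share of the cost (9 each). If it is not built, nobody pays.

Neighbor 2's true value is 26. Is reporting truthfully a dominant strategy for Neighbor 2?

Yes

Check each profile of the others' reports and compare truth against every alternative report.
Others report (2, 2, 19): truth gives 17, best alternative gives 17.
Others report (2, 2, 26): truth gives 17, best alternative gives 17.
Others report (2, 2, 29): truth gives 17, best alternative gives 17.
Others report (2, 19, 2): truth gives 17, best alternative gives 17.
Others report (2, 19, 19): truth gives 17, best alternative gives 17.
Others report (2, 19, 26): truth gives 17, best alternative gives 17.
(Remaining 58 profiles checked similarly; truth is weakly best in each.)
In every case the truthful report is at least as good as any alternative, so it is a dominant strategy.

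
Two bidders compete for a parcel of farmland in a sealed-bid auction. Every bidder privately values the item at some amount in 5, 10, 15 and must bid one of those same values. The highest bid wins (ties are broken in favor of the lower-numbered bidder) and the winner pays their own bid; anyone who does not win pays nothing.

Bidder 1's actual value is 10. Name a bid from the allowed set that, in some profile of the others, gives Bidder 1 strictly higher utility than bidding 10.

Suppose Bidder 2 bids 5.
Bid 10: wins, pays 10, utility 10 - 10 = 0.
Bid 5: wins, pays 5, utility 10 - 5 = 5.
So bidding 5 beats truth here (5 > 0).

5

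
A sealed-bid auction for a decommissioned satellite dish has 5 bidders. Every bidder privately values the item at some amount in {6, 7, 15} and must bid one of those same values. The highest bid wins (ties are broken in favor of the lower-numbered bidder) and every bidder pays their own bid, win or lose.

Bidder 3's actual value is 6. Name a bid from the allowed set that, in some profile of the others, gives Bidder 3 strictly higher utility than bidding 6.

Suppose Bidder 1 bids 6, Bidder 2 bids 6, Bidder 4 bids 6 and Bidder 5 bids 6.
Bid 6: loses but pays 6, utility -6.
Bid 7: wins, pays 7, utility 6 - 7 = -1.
So bidding 7 beats truth here (-1 > -6).

7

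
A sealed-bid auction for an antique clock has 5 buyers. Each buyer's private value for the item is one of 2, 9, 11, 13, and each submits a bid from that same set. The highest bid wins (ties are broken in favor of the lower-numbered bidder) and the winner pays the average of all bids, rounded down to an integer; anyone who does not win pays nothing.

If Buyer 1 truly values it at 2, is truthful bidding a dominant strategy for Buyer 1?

Check each profile of the others' bids and compare truth against every alternative bid.
Others bid (9, 9, 9, 9): truth gives 0, best alternative gives -7.
Others bid (2, 9, 9, 9): truth gives 0, best alternative gives -5.
Others bid (9, 2, 9, 9): truth gives 0, best alternative gives -5.
Others bid (9, 9, 2, 9): truth gives 0, best alternative gives -5.
Others bid (9, 9, 9, 2): truth gives 0, best alternative gives -5.
Others bid (2, 2, 9, 9): truth gives 0, best alternative gives -4.
(Remaining 250 profiles checked similarly; truth is weakly best in each.)
In every case the truthful bid is at least as good as any alternative, so it is a dominant strategy.

Yes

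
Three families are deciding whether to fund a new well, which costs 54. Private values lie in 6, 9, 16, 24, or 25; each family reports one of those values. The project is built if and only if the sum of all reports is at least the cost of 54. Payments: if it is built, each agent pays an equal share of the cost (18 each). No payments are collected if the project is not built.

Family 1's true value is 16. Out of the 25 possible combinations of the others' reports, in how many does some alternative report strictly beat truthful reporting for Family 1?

Others report (16, 24): truth gives -2; report 6 gives 0 > -2. Violating.
Others report (16, 25): truth gives -2; report 6 gives 0 > -2. Violating.
Others report (24, 16): truth gives -2; report 6 gives 0 > -2. Violating.
Others report (25, 16): truth gives -2; report 6 gives 0 > -2. Violating.
Others report (6, 6): truth gives 0; no alternative beats it.
Others report (6, 9): truth gives 0; no alternative beats it.
(Checking all 25 profiles: 4 have a profitable deviation, 21 do not.)

4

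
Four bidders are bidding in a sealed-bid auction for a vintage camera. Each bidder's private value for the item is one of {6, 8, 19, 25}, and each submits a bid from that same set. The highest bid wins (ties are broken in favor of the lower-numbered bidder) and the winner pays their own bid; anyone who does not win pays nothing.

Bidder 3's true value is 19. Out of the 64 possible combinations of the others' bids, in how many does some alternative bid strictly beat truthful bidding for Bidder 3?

2

Others bid (6, 6, 6): truth gives 0; bid 8 gives 11 > 0. Violating.
Others bid (6, 6, 8): truth gives 0; bid 8 gives 11 > 0. Violating.
Others bid (6, 6, 19): truth gives 0; no alternative beats it.
Others bid (6, 6, 25): truth gives 0; no alternative beats it.
(Checking all 64 profiles: 2 have a profitable deviation, 62 do not.)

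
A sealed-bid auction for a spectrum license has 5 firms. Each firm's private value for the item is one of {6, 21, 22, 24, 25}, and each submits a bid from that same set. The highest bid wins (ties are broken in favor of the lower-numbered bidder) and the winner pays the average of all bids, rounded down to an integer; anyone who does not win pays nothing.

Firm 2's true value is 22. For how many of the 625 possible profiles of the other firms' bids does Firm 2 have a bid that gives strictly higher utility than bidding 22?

263

Others bid (6, 6, 6, 24): truth gives 0; bid 24 gives 9 > 0. Violating.
Others bid (6, 6, 6, 25): truth gives 0; bid 25 gives 9 > 0. Violating.
Others bid (6, 6, 21, 24): truth gives 0; bid 24 gives 6 > 0. Violating.
Others bid (6, 6, 21, 25): truth gives 0; bid 25 gives 6 > 0. Violating.
Others bid (6, 6, 6, 6): truth gives 13; no alternative beats it.
Others bid (6, 6, 6, 21): truth gives 10; no alternative beats it.
(Checking all 625 profiles: 263 have a profitable deviation, 362 do not.)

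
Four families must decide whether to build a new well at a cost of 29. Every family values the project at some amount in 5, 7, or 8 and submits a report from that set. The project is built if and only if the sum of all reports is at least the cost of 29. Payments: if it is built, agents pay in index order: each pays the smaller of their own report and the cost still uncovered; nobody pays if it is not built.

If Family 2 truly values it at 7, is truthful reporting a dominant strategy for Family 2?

No

Consider the case where Family 1 reports 8, Family 3 reports 8 and Family 4 reports 8.
Truthful report 7: project built, pays 7, utility 7 - 7 = 0.
Report 5 instead: project built, pays 5, utility 7 - 5 = 2.
Since 2 > 0, reporting 5 is strictly better here, so truthful reporting is not dominant.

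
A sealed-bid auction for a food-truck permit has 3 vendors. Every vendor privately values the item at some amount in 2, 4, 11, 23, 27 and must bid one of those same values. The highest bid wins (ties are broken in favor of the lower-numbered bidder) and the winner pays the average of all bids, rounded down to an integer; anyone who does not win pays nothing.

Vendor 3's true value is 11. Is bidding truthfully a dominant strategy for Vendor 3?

Consider the case where Vendor 1 bids 2 and Vendor 2 bids 2.
Truthful bid 11: wins, pays 5, utility 11 - 5 = 6.
Bid 4 instead: wins, pays 2, utility 11 - 2 = 9.
Since 9 > 6, bidding 4 is strictly better here, so truthful bidding is not dominant.

No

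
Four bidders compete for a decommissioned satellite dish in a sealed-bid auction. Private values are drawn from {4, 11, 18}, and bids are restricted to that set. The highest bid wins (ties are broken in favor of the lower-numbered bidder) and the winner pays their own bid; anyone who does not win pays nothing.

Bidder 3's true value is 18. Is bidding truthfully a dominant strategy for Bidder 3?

No

Consider the case where Bidder 1 bids 4, Bidder 2 bids 4 and Bidder 4 bids 4.
Truthful bid 18: wins, pays 18, utility 18 - 18 = 0.
Bid 11 instead: wins, pays 11, utility 18 - 11 = 7.
Since 7 > 0, bidding 11 is strictly better here, so truthful bidding is not dominant.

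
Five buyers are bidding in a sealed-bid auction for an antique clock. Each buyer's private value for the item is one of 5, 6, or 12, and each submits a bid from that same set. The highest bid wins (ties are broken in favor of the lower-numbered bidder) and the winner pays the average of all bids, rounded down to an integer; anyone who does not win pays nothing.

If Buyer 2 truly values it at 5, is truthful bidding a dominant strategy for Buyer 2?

Check each profile of the others' bids and compare truth against every alternative bid.
Others bid (5, 5, 5, 5): truth gives 0, best alternative gives 0.
Others bid (5, 5, 5, 6): truth gives 0, best alternative gives 0.
Others bid (5, 5, 5, 12): truth gives 0, best alternative gives 0.
Others bid (5, 5, 6, 5): truth gives 0, best alternative gives 0.
Others bid (5, 5, 6, 6): truth gives 0, best alternative gives 0.
Others bid (5, 5, 6, 12): truth gives 0, best alternative gives 0.
(Remaining 75 profiles checked similarly; truth is weakly best in each.)
In every case the truthful bid is at least as good as any alternative, so it is a dominant strategy.

Yes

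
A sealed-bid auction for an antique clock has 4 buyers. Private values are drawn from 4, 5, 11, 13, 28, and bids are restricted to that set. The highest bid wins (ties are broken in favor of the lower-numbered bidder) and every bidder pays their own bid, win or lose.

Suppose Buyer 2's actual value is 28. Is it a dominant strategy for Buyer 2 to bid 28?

Consider the case where Buyer 1 bids 4, Buyer 3 bids 4 and Buyer 4 bids 4.
Truthful bid 28: wins, pays 28, utility 28 - 28 = 0.
Bid 5 instead: wins, pays 5, utility 28 - 5 = 23.
Since 23 > 0, bidding 5 is strictly better here, so truthful bidding is not dominant.

No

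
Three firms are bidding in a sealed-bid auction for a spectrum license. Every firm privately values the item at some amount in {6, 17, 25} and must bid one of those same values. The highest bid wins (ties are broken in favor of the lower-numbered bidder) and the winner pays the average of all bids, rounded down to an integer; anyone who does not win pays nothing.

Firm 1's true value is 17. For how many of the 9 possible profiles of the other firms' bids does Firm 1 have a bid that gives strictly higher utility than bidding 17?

1

Others bid (6, 6): truth gives 8; bid 6 gives 11 > 8. Violating.
Others bid (6, 17): truth gives 4; no alternative beats it.
Others bid (6, 25): truth gives 0; no alternative beats it.
(Checking all 9 profiles: 1 has a profitable deviation, 8 do not.)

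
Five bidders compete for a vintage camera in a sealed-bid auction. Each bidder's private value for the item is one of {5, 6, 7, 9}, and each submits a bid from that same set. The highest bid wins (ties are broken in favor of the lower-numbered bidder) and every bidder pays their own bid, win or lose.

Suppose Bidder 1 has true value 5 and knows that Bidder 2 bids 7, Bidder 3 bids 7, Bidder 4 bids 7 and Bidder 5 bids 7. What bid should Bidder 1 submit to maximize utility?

7

Bid 5: loses but pays 5, utility -5.
Bid 6: loses but pays 6, utility -6.
Bid 7: wins, pays 7, utility 5 - 7 = -2.
Bid 9: wins, pays 9, utility 5 - 9 = -4.
The best choice is 7 with utility -2.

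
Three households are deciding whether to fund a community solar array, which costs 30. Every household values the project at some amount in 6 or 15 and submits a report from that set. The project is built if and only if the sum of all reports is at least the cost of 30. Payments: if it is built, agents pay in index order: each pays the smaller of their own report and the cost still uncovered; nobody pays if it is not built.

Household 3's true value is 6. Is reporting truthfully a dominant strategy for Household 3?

Check each profile of the others' reports and compare truth against every alternative report.
Others report (6, 15): truth gives 0, best alternative gives -3.
Others report (15, 6): truth gives 0, best alternative gives -3.
Others report (15, 15): truth gives 6, best alternative gives 6.
Others report (6, 6): truth gives 0, best alternative gives 0.
In every case the truthful report is at least as good as any alternative, so it is a dominant strategy.

Yes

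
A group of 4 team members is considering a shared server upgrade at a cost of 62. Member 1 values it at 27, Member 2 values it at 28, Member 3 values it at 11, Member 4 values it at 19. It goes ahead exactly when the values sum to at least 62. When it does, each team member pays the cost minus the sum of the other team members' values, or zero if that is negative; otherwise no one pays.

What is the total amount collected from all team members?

9

Total value 85 ≥ cost 62, so it is built.
Member 1: others sum to 58; max(0, 62 - 58) = 4.
Member 2: others sum to 57; max(0, 62 - 57) = 5.
Member 3: others sum to 74; max(0, 62 - 74) = 0.
Member 4: others sum to 66; max(0, 62 - 66) = 0.
Total collected = 4 + 5 + 0 + 0 = 9.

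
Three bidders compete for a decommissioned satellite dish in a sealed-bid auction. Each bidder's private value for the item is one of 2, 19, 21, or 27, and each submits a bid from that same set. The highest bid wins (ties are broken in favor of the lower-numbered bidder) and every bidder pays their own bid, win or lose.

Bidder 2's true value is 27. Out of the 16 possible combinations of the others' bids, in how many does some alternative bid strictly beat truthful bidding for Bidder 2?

10

Others bid (2, 2): truth gives 0; bid 19 gives 8 > 0. Violating.
Others bid (2, 19): truth gives 0; bid 19 gives 8 > 0. Violating.
Others bid (2, 21): truth gives 0; bid 21 gives 6 > 0. Violating.
Others bid (19, 2): truth gives 0; bid 21 gives 6 > 0. Violating.
Others bid (2, 27): truth gives 0; no alternative beats it.
Others bid (19, 27): truth gives 0; no alternative beats it.
(Checking all 16 profiles: 10 have a profitable deviation, 6 do not.)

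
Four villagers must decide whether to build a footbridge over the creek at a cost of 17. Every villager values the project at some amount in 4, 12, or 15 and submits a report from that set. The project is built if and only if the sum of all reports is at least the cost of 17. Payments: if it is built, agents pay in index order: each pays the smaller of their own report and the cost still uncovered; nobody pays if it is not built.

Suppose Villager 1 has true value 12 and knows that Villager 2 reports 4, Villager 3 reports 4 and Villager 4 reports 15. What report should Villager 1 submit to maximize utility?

4

Report 4: project built, pays 4, utility 12 - 4 = 8.
Report 12: project built, pays 12, utility 12 - 12 = 0.
Report 15: project built, pays 15, utility 12 - 15 = -3.
The best choice is 4 with utility 8.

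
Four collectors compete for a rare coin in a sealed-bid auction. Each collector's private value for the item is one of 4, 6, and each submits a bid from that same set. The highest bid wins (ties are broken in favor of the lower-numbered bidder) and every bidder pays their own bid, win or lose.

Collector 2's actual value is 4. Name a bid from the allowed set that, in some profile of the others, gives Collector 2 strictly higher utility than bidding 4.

Suppose Collector 1 bids 4, Collector 3 bids 4 and Collector 4 bids 4.
Bid 4: loses but pays 4, utility -4.
Bid 6: wins, pays 6, utility 4 - 6 = -2.
So bidding 6 beats truth here (-2 > -4).

6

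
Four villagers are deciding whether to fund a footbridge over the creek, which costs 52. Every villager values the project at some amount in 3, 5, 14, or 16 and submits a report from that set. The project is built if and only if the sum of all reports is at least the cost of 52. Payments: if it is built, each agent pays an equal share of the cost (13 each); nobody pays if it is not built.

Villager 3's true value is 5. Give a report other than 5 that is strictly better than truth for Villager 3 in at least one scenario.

Suppose Villager 1 reports 16, Villager 2 reports 16 and Villager 4 reports 16.
Report 5: project built, pays 13, utility 5 - 13 = -8.
Report 3: project not built, utility 0.
So reporting 3 beats truth here (0 > -8).

3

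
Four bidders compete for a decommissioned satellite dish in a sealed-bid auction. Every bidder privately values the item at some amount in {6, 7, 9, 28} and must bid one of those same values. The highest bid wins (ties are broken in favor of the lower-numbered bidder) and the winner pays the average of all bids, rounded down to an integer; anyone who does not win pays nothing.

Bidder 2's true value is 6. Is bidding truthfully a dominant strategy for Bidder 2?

Check each profile of the others' bids and compare truth against every alternative bid.
Others bid (6, 6, 6): truth gives 0, best alternative gives 0.
Others bid (6, 6, 7): truth gives 0, best alternative gives 0.
Others bid (6, 6, 9): truth gives 0, best alternative gives 0.
Others bid (6, 6, 28): truth gives 0, best alternative gives 0.
Others bid (6, 7, 6): truth gives 0, best alternative gives 0.
Others bid (6, 7, 7): truth gives 0, best alternative gives 0.
(Remaining 58 profiles checked similarly; truth is weakly best in each.)
In every case the truthful bid is at least as good as any alternative, so it is a dominant strategy.

Yes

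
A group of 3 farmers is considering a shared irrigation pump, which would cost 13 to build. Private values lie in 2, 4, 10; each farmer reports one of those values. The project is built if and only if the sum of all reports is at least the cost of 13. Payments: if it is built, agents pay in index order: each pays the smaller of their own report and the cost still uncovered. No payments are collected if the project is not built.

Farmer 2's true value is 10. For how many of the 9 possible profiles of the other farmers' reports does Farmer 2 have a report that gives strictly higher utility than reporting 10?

Others report (2, 10): truth gives 0; report 2 gives 8 > 0. Violating.
Others report (4, 10): truth gives 1; report 2 gives 8 > 1. Violating.
Others report (10, 2): truth gives 7; report 2 gives 8 > 7. Violating.
Others report (10, 4): truth gives 7; report 2 gives 8 > 7. Violating.
Others report (2, 2): truth gives 0; no alternative beats it.
Others report (2, 4): truth gives 0; no alternative beats it.
(Checking all 9 profiles: 5 have a profitable deviation, 4 do not.)

5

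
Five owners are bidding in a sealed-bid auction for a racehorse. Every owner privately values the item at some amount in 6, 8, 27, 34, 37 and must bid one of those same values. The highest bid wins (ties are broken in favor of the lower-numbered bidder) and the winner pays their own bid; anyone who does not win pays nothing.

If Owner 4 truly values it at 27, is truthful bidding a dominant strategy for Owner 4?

No

Consider the case where Owner 1 bids 6, Owner 2 bids 6, Owner 3 bids 6 and Owner 5 bids 6.
Truthful bid 27: wins, pays 27, utility 27 - 27 = 0.
Bid 8 instead: wins, pays 8, utility 27 - 8 = 19.
Since 19 > 0, bidding 8 is strictly better here, so truthful bidding is not dominant.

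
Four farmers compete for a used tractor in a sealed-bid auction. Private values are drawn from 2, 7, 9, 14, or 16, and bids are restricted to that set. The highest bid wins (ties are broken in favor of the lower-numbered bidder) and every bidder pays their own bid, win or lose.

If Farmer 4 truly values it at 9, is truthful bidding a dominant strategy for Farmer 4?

No

Consider the case where Farmer 1 bids 2, Farmer 2 bids 2 and Farmer 3 bids 2.
Truthful bid 9: wins, pays 9, utility 9 - 9 = 0.
Bid 7 instead: wins, pays 7, utility 9 - 7 = 2.
Since 2 > 0, bidding 7 is strictly better here, so truthful bidding is not dominant.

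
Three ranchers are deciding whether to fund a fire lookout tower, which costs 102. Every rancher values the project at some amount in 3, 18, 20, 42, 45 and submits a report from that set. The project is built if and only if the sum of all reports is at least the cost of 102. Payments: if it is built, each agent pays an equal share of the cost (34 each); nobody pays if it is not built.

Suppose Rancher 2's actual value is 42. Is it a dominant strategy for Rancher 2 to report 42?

Yes

Check each profile of the others' reports and compare truth against every alternative report.
Others report (18, 42): truth gives 8, best alternative gives 8.
Others report (18, 45): truth gives 8, best alternative gives 8.
Others report (20, 42): truth gives 8, best alternative gives 8.
Others report (20, 45): truth gives 8, best alternative gives 8.
Others report (42, 18): truth gives 8, best alternative gives 8.
Others report (42, 20): truth gives 8, best alternative gives 8.
(Remaining 19 profiles checked similarly; truth is weakly best in each.)
In every case the truthful report is at least as good as any alternative, so it is a dominant strategy.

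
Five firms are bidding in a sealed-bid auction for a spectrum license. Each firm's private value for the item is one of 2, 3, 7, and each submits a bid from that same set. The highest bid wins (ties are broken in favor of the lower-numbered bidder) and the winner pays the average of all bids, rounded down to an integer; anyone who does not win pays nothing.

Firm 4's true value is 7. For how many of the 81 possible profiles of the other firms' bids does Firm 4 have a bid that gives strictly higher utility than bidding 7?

2

Others bid (2, 2, 2, 2): truth gives 4; bid 3 gives 5 > 4. Violating.
Others bid (2, 2, 2, 3): truth gives 4; bid 3 gives 5 > 4. Violating.
Others bid (2, 2, 2, 7): truth gives 3; no alternative beats it.
Others bid (2, 2, 3, 2): truth gives 4; no alternative beats it.
(Checking all 81 profiles: 2 have a profitable deviation, 79 do not.)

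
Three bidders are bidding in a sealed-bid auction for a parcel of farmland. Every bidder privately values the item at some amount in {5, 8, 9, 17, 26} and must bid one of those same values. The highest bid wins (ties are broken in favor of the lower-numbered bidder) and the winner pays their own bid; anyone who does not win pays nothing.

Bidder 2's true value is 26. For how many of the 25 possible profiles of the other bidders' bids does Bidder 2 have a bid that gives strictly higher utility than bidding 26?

Others bid (5, 5): truth gives 0; bid 8 gives 18 > 0. Violating.
Others bid (5, 8): truth gives 0; bid 8 gives 18 > 0. Violating.
Others bid (5, 9): truth gives 0; bid 9 gives 17 > 0. Violating.
Others bid (5, 17): truth gives 0; bid 17 gives 9 > 0. Violating.
Others bid (5, 26): truth gives 0; no alternative beats it.
Others bid (8, 26): truth gives 0; no alternative beats it.
(Checking all 25 profiles: 12 have a profitable deviation, 13 do not.)

12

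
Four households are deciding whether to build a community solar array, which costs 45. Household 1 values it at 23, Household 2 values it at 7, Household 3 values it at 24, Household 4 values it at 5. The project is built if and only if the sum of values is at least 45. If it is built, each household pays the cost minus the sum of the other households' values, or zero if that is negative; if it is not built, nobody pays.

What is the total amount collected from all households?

Total value 59 ≥ cost 45, so it is built.
Household 1: others sum to 36; max(0, 45 - 36) = 9.
Household 2: others sum to 52; max(0, 45 - 52) = 0.
Household 3: others sum to 35; max(0, 45 - 35) = 10.
Household 4: others sum to 54; max(0, 45 - 54) = 0.
Total collected = 9 + 0 + 10 + 0 = 19.

19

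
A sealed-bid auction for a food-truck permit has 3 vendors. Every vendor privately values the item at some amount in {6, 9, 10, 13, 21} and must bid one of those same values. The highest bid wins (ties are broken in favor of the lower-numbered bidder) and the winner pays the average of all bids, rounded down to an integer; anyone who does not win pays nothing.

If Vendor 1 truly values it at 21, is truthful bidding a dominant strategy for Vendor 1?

Consider the case where Vendor 2 bids 6 and Vendor 3 bids 6.
Truthful bid 21: wins, pays 11, utility 21 - 11 = 10.
Bid 6 instead: wins, pays 6, utility 21 - 6 = 15.
Since 15 > 10, bidding 6 is strictly better here, so truthful bidding is not dominant.

No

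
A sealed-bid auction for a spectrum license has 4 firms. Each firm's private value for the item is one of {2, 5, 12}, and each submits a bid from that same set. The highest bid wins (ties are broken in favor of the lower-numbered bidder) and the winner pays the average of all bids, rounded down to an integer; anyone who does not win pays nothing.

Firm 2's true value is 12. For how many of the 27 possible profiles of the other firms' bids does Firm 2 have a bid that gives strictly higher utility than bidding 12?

Others bid (2, 2, 2): truth gives 8; bid 5 gives 10 > 8. Violating.
Others bid (2, 2, 5): truth gives 7; bid 5 gives 9 > 7. Violating.
Others bid (2, 5, 2): truth gives 7; bid 5 gives 9 > 7. Violating.
Others bid (2, 5, 5): truth gives 6; bid 5 gives 8 > 6. Violating.
Others bid (2, 2, 12): truth gives 5; no alternative beats it.
Others bid (2, 5, 12): truth gives 5; no alternative beats it.
(Checking all 27 profiles: 4 have a profitable deviation, 23 do not.)

4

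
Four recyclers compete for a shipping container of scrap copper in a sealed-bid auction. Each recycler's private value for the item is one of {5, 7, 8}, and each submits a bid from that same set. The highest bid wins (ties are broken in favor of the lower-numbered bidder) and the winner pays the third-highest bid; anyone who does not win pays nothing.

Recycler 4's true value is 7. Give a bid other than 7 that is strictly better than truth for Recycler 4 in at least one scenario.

Suppose Recycler 1 bids 5, Recycler 2 bids 5 and Recycler 3 bids 7.
Bid 7: loses, pays 0, utility 0.
Bid 8: wins, pays 5, utility 7 - 5 = 2.
So bidding 8 beats truth here (2 > 0).

8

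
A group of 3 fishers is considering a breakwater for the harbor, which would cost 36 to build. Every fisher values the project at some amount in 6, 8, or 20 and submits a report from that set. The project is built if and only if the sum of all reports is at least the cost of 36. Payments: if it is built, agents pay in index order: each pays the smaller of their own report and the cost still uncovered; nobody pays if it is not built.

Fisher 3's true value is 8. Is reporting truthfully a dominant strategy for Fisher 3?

Yes

Check each profile of the others' reports and compare truth against every alternative report.
Others report (20, 20): truth gives 8, best alternative gives 8.
Others report (6, 6): truth gives 0, best alternative gives 0.
Others report (6, 8): truth gives 0, best alternative gives 0.
Others report (6, 20): truth gives 0, best alternative gives 0.
Others report (8, 6): truth gives 0, best alternative gives 0.
Others report (8, 8): truth gives 0, best alternative gives 0.
(Remaining 3 profiles checked similarly; truth is weakly best in each.)
In every case the truthful report is at least as good as any alternative, so it is a dominant strategy.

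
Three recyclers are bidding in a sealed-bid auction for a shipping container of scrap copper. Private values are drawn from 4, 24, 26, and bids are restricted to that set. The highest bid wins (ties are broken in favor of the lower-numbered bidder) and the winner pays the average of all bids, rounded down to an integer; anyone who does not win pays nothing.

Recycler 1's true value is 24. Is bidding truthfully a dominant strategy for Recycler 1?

Consider the case where Recycler 2 bids 4 and Recycler 3 bids 4.
Truthful bid 24: wins, pays 10, utility 24 - 10 = 14.
Bid 4 instead: wins, pays 4, utility 24 - 4 = 20.
Since 20 > 14, bidding 4 is strictly better here, so truthful bidding is not dominant.

No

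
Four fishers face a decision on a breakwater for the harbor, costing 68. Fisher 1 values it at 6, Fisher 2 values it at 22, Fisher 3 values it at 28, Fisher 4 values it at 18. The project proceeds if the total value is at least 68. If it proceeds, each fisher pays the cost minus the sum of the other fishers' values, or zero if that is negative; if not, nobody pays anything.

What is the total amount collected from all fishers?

50

Total value 74 ≥ cost 68, so it is built.
Fisher 1: others sum to 68; max(0, 68 - 68) = 0.
Fisher 2: others sum to 52; max(0, 68 - 52) = 16.
Fisher 3: others sum to 46; max(0, 68 - 46) = 22.
Fisher 4: others sum to 56; max(0, 68 - 56) = 12.
Total collected = 0 + 16 + 22 + 12 = 50.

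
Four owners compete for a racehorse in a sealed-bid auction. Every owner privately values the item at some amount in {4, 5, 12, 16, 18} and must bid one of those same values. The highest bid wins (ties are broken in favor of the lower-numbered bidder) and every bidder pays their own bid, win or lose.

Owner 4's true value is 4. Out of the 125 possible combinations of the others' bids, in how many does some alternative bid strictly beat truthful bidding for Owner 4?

Others bid (4, 4, 4): truth gives -4; bid 5 gives -1 > -4. Violating.
Others bid (4, 4, 5): truth gives -4; no alternative beats it.
Others bid (4, 4, 12): truth gives -4; no alternative beats it.
(Checking all 125 profiles: 1 has a profitable deviation, 124 do not.)

1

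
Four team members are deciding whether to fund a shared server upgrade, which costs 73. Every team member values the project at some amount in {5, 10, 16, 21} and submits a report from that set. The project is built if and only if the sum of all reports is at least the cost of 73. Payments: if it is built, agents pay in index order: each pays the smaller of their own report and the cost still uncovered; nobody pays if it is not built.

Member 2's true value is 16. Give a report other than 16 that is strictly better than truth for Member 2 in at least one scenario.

10

Suppose Member 1 reports 21, Member 3 reports 21 and Member 4 reports 21.
Report 16: project built, pays 16, utility 16 - 16 = 0.
Report 10: project built, pays 10, utility 16 - 10 = 6.
So reporting 10 beats truth here (6 > 0).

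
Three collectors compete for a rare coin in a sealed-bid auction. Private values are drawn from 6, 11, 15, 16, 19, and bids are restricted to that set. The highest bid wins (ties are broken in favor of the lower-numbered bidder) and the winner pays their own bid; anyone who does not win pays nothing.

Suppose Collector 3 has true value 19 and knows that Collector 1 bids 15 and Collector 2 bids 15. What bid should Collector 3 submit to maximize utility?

Bid 6: loses, pays 0, utility 0.
Bid 11: loses, pays 0, utility 0.
Bid 15: loses, pays 0, utility 0.
Bid 16: wins, pays 16, utility 19 - 16 = 3.
Bid 19: wins, pays 19, utility 19 - 19 = 0.
The best choice is 16 with utility 3.

16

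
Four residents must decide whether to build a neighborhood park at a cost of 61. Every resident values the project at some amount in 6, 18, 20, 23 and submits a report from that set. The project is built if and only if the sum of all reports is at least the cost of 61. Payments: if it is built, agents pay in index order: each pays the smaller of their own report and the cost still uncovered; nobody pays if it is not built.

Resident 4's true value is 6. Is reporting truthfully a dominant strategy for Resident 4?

Check each profile of the others' reports and compare truth against every alternative report.
Others report (6, 18, 20): truth gives 0, best alternative gives -11.
Others report (6, 20, 18): truth gives 0, best alternative gives -11.
Others report (18, 6, 20): truth gives 0, best alternative gives -11.
Others report (18, 20, 6): truth gives 0, best alternative gives -11.
Others report (20, 6, 18): truth gives 0, best alternative gives -11.
Others report (20, 18, 6): truth gives 0, best alternative gives -11.
(Remaining 58 profiles checked similarly; truth is weakly best in each.)
In every case the truthful report is at least as good as any alternative, so it is a dominant strategy.

Yes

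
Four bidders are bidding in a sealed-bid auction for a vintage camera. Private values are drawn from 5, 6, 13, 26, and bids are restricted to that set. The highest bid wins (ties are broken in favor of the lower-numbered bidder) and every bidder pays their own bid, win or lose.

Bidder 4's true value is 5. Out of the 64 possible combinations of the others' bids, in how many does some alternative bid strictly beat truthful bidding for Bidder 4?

Others bid (5, 5, 5): truth gives -5; bid 6 gives -1 > -5. Violating.
Others bid (5, 5, 6): truth gives -5; no alternative beats it.
Others bid (5, 5, 13): truth gives -5; no alternative beats it.
(Checking all 64 profiles: 1 has a profitable deviation, 63 do not.)

1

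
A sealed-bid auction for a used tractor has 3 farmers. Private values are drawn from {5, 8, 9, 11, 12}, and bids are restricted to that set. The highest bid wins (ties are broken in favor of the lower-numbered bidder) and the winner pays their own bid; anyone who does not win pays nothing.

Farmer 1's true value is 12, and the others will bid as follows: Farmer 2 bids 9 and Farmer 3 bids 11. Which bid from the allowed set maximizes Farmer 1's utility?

11

Bid 5: loses, pays 0, utility 0.
Bid 8: loses, pays 0, utility 0.
Bid 9: loses, pays 0, utility 0.
Bid 11: wins, pays 11, utility 12 - 11 = 1.
Bid 12: wins, pays 12, utility 12 - 12 = 0.
The best choice is 11 with utility 1.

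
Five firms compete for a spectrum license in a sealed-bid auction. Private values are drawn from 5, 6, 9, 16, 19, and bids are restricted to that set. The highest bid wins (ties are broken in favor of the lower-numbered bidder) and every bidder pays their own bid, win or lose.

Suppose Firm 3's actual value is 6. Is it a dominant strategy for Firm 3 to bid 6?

Consider the case where Firm 1 bids 5, Firm 2 bids 5, Firm 4 bids 5 and Firm 5 bids 9.
Truthful bid 6: loses but pays 6, utility -6.
Bid 5 instead: loses but pays 5, utility -5.
Since -5 > -6, bidding 5 is strictly better here, so truthful bidding is not dominant.

No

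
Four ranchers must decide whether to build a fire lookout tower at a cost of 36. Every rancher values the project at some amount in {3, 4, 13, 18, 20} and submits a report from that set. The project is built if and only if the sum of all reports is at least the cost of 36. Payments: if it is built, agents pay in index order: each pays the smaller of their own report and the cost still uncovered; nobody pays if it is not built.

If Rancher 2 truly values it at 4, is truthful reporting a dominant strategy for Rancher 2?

Consider the case where Rancher 1 reports 3, Rancher 3 reports 13 and Rancher 4 reports 18.
Truthful report 4: project built, pays 4, utility 4 - 4 = 0.
Report 3 instead: project built, pays 3, utility 4 - 3 = 1.
Since 1 > 0, reporting 3 is strictly better here, so truthful reporting is not dominant.

No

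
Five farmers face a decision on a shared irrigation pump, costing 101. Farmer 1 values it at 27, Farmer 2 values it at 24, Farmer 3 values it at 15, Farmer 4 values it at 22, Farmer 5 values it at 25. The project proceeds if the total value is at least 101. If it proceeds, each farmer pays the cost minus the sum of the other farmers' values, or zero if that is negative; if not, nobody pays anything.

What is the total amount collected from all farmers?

53

Total value 113 ≥ cost 101, so it is built.
Farmer 1: others sum to 86; max(0, 101 - 86) = 15.
Farmer 2: others sum to 89; max(0, 101 - 89) = 12.
Farmer 3: others sum to 98; max(0, 101 - 98) = 3.
Farmer 4: others sum to 91; max(0, 101 - 91) = 10.
Farmer 5: others sum to 88; max(0, 101 - 88) = 13.
Total collected = 15 + 12 + 3 + 10 + 13 = 53.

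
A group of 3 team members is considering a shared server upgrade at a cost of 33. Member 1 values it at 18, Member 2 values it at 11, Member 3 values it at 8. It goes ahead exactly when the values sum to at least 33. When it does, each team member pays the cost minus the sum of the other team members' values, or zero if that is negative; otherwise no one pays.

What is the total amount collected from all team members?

25

Total value 37 ≥ cost 33, so it is built.
Member 1: others sum to 19; max(0, 33 - 19) = 14.
Member 2: others sum to 26; max(0, 33 - 26) = 7.
Member 3: others sum to 29; max(0, 33 - 29) = 4.
Total collected = 14 + 7 + 4 = 25.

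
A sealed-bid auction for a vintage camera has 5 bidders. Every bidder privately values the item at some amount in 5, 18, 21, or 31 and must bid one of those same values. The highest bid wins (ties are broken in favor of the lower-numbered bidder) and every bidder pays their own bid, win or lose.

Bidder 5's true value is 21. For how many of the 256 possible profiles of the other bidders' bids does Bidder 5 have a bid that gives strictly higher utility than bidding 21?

241

Others bid (5, 5, 5, 5): truth gives 0; bid 18 gives 3 > 0. Violating.
Others bid (5, 5, 5, 21): truth gives -21; bid 5 gives -5 > -21. Violating.
Others bid (5, 5, 5, 31): truth gives -21; bid 5 gives -5 > -21. Violating.
Others bid (5, 5, 18, 21): truth gives -21; bid 5 gives -5 > -21. Violating.
Others bid (5, 5, 5, 18): truth gives 0; no alternative beats it.
Others bid (5, 5, 18, 5): truth gives 0; no alternative beats it.
(Checking all 256 profiles: 241 have a profitable deviation, 15 do not.)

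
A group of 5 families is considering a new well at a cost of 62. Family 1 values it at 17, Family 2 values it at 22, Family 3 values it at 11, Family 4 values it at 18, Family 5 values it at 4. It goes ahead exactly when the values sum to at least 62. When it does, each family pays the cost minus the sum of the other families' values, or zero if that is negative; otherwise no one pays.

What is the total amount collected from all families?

28

Total value 72 ≥ cost 62, so it is built.
Family 1: others sum to 55; max(0, 62 - 55) = 7.
Family 2: others sum to 50; max(0, 62 - 50) = 12.
Family 3: others sum to 61; max(0, 62 - 61) = 1.
Family 4: others sum to 54; max(0, 62 - 54) = 8.
Family 5: others sum to 68; max(0, 62 - 68) = 0.
Total collected = 7 + 12 + 1 + 8 + 0 = 28.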